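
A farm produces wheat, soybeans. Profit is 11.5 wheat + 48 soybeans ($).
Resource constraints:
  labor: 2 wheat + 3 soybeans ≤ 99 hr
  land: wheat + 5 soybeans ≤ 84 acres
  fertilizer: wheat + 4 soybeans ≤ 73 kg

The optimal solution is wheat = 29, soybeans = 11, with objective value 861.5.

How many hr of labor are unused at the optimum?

8

labor used = 2·29 + 3·11 = 91; slack = 99 − 91 = 8.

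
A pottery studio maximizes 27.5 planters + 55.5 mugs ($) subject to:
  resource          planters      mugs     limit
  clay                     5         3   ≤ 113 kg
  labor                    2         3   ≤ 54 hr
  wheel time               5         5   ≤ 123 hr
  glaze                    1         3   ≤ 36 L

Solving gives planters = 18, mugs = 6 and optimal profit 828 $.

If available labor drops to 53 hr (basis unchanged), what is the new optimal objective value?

Binding: labor and glaze. Non-binding: clay (5 unused), wheel time (3 unused).
Slack constraints have shadow price 0 (complementary slackness).
The binding rows give the dual system: 2·y_labor + 1·y_glaze = 27.5 and 3·y_labor + 3·y_glaze = 55.5.
This yields shadow prices y_labor = 9, y_glaze = 9.5.
Δz = y_labor·Δb = 9 × (-1) = -9, so new z* = 828 − 9 = 819.

819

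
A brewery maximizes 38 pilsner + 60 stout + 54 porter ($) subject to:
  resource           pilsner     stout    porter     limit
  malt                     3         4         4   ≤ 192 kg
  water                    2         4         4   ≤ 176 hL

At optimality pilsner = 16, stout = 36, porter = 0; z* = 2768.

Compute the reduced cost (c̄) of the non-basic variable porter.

-6

At the optimum: malt uses 192 of 192 (binding); water uses 176 of 176 (binding).
From A_Bᵀ y = c: 3·y_malt + 2·y_water = 38; 4·y_malt + 4·y_water = 60.
→ y_malt = 8 and y_water = 7.
Reduced cost of porter: c₃ − yᵀa₃ = 54 − (8·4 + 7·4) = 54 − 60 = -6.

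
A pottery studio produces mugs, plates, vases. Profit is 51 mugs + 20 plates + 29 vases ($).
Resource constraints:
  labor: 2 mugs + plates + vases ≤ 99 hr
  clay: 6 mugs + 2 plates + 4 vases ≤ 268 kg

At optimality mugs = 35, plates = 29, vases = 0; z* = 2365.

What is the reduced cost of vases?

Both labor and clay are binding at x*.
The binding rows give the dual system: 2·y_labor + 6·y_clay = 51 and 1·y_labor + 2·y_clay = 20.
Solving: y_labor = 9, y_clay = 5.5.
Reduced cost of vases: c₃ − yᵀa₃ = 29 − (9·1 + 5.5·4) = 29 − 31 = -2.

-2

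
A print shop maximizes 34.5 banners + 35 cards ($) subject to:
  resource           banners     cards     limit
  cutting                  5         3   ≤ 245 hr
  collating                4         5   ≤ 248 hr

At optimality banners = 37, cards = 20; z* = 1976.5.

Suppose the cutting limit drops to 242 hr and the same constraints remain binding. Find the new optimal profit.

At the optimum: cutting uses 245 of 245 (binding); collating uses 248 of 248 (binding).
The binding rows give the dual system: 5·y_cutting + 4·y_collating = 34.5 and 3·y_cutting + 5·y_collating = 35.
Solving: y_cutting = 2.5, y_collating = 5.5.
Δz = y_cutting·Δb = 2.5 × (-3) = -7.5, so new z* = 1976.5 − 7.5 = 1969.

1969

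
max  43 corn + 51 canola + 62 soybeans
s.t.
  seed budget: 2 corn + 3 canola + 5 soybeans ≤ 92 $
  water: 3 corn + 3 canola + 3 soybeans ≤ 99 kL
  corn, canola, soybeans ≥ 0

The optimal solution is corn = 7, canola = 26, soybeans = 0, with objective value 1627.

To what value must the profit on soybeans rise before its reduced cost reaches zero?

67

Check each constraint at x*: seed budget 92/92 (tight); water 99/99 (tight).
Dual feasibility on the basic columns requires 2·y_seed budget + 3·y_water = 43, 3·y_seed budget + 3·y_water = 51.
→ y_seed budget = 8 and y_water = 9.
soybeans enters the basis when its profit ≥ yᵀa₃ = 8·5 + 9·3 = 67.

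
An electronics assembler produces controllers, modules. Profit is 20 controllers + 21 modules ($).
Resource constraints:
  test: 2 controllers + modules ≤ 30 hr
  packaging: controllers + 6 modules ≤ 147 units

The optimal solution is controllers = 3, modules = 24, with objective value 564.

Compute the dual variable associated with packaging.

2

Check each constraint at x*: test 30/30 (tight); packaging 147/147 (tight).
Dual feasibility on the basic columns requires 2·y_test + 1·y_packaging = 20, 1·y_test + 6·y_packaging = 21.
This yields shadow prices y_test = 9, y_packaging = 2.
Shadow price of packaging = 2.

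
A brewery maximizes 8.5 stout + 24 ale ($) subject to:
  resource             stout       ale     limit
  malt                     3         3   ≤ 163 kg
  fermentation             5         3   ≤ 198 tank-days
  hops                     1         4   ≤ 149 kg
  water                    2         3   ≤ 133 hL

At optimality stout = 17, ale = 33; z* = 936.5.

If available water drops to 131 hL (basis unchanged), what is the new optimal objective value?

At the optimum: malt uses 150 of 163 (slack = 13); fermentation uses 184 of 198 (slack = 14); hops uses 149 of 149 (binding); water uses 133 of 133 (binding).
Slack constraints have shadow price 0 (complementary slackness).
Dual feasibility on the basic columns requires 1·y_hops + 2·y_water = 8.5, 4·y_hops + 3·y_water = 24.
Solving: y_hops = 4.5, y_water = 2.
Δz = y_water·Δb = 2 × (-2) = -4, so new z* = 936.5 − 4 = 932.5.

932.5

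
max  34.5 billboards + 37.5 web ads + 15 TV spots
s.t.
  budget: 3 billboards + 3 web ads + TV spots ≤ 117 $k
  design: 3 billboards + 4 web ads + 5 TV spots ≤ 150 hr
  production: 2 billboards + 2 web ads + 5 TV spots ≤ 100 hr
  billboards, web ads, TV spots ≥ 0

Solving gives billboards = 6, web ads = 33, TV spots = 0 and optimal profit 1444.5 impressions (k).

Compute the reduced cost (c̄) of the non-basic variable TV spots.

-8.5

Check each constraint at x*: budget 117/117 (tight); design 150/150 (tight); production 78/100 (slack 22).
Since production is not tight, its dual is 0.
The binding rows give the dual system: 3·y_budget + 3·y_design = 34.5 and 3·y_budget + 4·y_design = 37.5.
This yields shadow prices y_budget = 8.5, y_design = 3.
Reduced cost of TV spots: c₃ − yᵀa₃ = 15 − (8.5·1 + 3·5) = 15 − 23.5 = -8.5.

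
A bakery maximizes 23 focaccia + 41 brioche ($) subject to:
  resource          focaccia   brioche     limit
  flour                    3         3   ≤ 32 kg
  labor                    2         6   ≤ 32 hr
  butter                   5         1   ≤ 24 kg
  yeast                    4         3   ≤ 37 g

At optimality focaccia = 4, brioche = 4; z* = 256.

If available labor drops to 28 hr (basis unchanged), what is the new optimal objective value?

230

Check each constraint at x*: flour 24/32 (slack 8); labor 32/32 (tight); butter 24/24 (tight); yeast 28/37 (slack 9).
Since flour, yeast are not tight, their duals are 0.
Dual feasibility on the basic columns requires 2·y_labor + 5·y_butter = 23, 6·y_labor + 1·y_butter = 41.
This yields shadow prices y_labor = 6.5, y_butter = 2.
Δz = y_labor·Δb = 6.5 × (-4) = -26, so new z* = 256 − 26 = 230.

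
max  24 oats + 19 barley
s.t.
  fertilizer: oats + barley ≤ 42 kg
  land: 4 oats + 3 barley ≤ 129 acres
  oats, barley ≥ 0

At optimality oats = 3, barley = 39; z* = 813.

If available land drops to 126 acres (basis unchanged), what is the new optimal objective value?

Both fertilizer and land are binding at x*.
From A_Bᵀ y = c: 1·y_fertilizer + 4·y_land = 24; 1·y_fertilizer + 3·y_land = 19.
This yields shadow prices y_fertilizer = 4, y_land = 5.
Δz = y_land·Δb = 5 × (-3) = -15, so new z* = 813 − 15 = 798.

798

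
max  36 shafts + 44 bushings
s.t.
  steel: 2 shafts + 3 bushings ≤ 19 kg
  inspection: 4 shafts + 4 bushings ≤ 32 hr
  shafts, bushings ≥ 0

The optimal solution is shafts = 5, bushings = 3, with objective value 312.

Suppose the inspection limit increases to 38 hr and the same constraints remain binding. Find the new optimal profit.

342

At the optimum: steel uses 19 of 19 (binding); inspection uses 32 of 32 (binding).
From A_Bᵀ y = c: 2·y_steel + 4·y_inspection = 36; 3·y_steel + 4·y_inspection = 44.
This yields shadow prices y_steel = 8, y_inspection = 5.
Δz = y_inspection·Δb = 5 × (6) = 30, so new z* = 312 + 30 = 342.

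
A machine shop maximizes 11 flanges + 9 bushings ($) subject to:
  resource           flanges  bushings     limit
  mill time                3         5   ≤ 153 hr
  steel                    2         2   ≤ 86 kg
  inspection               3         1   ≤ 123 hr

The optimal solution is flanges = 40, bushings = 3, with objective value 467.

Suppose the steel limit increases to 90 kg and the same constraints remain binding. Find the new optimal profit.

483

Binding: steel and inspection. Non-binding: mill time (18 unused).
Since mill time is not tight, its dual is 0.
The binding rows give the dual system: 2·y_steel + 3·y_inspection = 11 and 2·y_steel + 1·y_inspection = 9.
→ y_steel = 4 and y_inspection = 1.
Δz = y_steel·Δb = 4 × (4) = 16, so new z* = 467 + 16 = 483.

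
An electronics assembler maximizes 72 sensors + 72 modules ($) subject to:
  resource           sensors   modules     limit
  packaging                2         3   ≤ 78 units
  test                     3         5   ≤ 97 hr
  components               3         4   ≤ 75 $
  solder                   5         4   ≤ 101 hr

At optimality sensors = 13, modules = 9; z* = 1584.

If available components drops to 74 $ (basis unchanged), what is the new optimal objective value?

Check each constraint at x*: packaging 53/78 (slack 25); test 84/97 (slack 13); components 75/75 (tight); solder 101/101 (tight).
Slack constraints have shadow price 0 (complementary slackness).
From A_Bᵀ y = c: 3·y_components + 5·y_solder = 72; 4·y_components + 4·y_solder = 72.
This yields shadow prices y_components = 9, y_solder = 9.
Δz = y_components·Δb = 9 × (-1) = -9, so new z* = 1584 − 9 = 1575.

1575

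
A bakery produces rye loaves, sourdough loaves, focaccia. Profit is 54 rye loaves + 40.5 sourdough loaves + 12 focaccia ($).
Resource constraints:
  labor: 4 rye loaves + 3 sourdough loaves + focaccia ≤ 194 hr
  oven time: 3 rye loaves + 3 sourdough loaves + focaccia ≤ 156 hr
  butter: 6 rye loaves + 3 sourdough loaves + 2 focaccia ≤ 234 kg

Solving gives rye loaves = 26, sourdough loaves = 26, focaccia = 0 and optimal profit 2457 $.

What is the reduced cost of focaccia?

-6

Check each constraint at x*: labor 182/194 (slack 12); oven time 156/156 (tight); butter 234/234 (tight).
Since labor is not tight, its dual is 0.
Dual feasibility on the basic columns requires 3·y_oven time + 6·y_butter = 54, 3·y_oven time + 3·y_butter = 40.5.
Solving: y_oven time = 9, y_butter = 4.5.
Reduced cost of focaccia: c₃ − yᵀa₃ = 12 − (9·1 + 4.5·2) = 12 − 18 = -6.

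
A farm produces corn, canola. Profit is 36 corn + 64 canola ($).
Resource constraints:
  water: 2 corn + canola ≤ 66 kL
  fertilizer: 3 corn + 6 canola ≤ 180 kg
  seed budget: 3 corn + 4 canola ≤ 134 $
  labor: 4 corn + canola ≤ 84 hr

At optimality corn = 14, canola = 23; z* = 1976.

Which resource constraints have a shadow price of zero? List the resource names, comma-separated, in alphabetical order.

labor, water

water: 51/66 (slack 15)
fertilizer: 180/180 (binding)
seed budget: 134/134 (binding)
labor: 79/84 (slack 5)
By complementary slackness, a constraint with positive slack has shadow price 0 → labor, water.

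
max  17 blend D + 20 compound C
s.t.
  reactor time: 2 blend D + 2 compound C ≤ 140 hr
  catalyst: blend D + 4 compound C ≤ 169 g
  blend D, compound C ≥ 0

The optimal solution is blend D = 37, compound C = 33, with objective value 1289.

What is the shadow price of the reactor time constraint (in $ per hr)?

8

Check each constraint at x*: reactor time 140/140 (tight); catalyst 169/169 (tight).
The binding rows give the dual system: 2·y_reactor time + 1·y_catalyst = 17 and 2·y_reactor time + 4·y_catalyst = 20.
Solving: y_reactor time = 8, y_catalyst = 1.
Shadow price of reactor time = 8.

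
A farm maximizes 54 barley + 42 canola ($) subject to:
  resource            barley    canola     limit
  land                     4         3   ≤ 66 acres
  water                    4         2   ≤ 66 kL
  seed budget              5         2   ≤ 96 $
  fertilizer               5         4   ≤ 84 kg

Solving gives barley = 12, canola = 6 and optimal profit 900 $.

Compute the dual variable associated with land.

Check each constraint at x*: land 66/66 (tight); water 60/66 (slack 6); seed budget 72/96 (slack 24); fertilizer 84/84 (tight).
Slack constraints have shadow price 0 (complementary slackness).
Dual feasibility on the basic columns requires 4·y_land + 5·y_fertilizer = 54, 3·y_land + 4·y_fertilizer = 42.
→ y_land = 6 and y_fertilizer = 6.
Shadow price of land = 6.

6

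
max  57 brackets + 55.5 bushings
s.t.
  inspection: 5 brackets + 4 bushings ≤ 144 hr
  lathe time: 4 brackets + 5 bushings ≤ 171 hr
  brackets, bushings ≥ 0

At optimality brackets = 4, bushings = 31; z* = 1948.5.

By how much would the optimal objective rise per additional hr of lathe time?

5.5

At the optimum: inspection uses 144 of 144 (binding); lathe time uses 171 of 171 (binding).
Dual feasibility on the basic columns requires 5·y_inspection + 4·y_lathe time = 57, 4·y_inspection + 5·y_lathe time = 55.5.
This yields shadow prices y_inspection = 7, y_lathe time = 5.5.
Shadow price of lathe time = 5.5.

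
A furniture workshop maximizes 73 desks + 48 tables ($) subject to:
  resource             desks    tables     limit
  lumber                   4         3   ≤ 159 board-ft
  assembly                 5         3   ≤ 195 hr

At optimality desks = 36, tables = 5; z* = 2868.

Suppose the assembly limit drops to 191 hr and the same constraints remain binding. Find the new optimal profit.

2832

Check each constraint at x*: lumber 159/159 (tight); assembly 195/195 (tight).
From A_Bᵀ y = c: 4·y_lumber + 5·y_assembly = 73; 3·y_lumber + 3·y_assembly = 48.
Solving: y_lumber = 7, y_assembly = 9.
Δz = y_assembly·Δb = 9 × (-4) = -36, so new z* = 2868 − 36 = 2832.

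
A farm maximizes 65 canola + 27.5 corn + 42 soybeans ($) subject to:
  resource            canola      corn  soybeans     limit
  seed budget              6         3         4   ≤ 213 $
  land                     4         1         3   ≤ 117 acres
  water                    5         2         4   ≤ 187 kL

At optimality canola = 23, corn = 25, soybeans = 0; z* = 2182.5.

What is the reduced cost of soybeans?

-3

Binding: seed budget and land. Non-binding: water (22 unused).
By complementary slackness, y = 0 for the non-binding constraint.
Dual feasibility on the basic columns requires 6·y_seed budget + 4·y_land = 65, 3·y_seed budget + 1·y_land = 27.5.
Solving: y_seed budget = 7.5, y_land = 5.
Reduced cost of soybeans: c₃ − yᵀa₃ = 42 − (7.5·4 + 5·3) = 42 − 45 = -3.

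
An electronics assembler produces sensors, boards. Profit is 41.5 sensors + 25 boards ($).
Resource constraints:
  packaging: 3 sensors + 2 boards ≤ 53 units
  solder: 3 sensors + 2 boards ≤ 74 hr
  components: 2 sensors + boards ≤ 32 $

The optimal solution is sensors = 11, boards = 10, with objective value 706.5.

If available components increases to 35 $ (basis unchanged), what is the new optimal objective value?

At the optimum: packaging uses 53 of 53 (binding); solder uses 53 of 74 (slack = 21); components uses 32 of 32 (binding).
Slack constraints have shadow price 0 (complementary slackness).
Dual feasibility on the basic columns requires 3·y_packaging + 2·y_components = 41.5, 2·y_packaging + 1·y_components = 25.
Solving: y_packaging = 8.5, y_components = 8.
Δz = y_components·Δb = 8 × (3) = 24, so new z* = 706.5 + 24 = 730.5.

730.5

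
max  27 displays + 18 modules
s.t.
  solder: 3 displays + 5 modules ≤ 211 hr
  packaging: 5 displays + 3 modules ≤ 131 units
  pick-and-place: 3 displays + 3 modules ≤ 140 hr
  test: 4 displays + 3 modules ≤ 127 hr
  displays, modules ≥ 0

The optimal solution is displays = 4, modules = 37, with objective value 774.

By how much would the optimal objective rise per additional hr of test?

3

Binding: packaging and test. Non-binding: solder (14 unused), pick-and-place (17 unused).
Since solder, pick-and-place are not tight, their duals are 0.
Dual feasibility on the basic columns requires 5·y_packaging + 4·y_test = 27, 3·y_packaging + 3·y_test = 18.
Solving: y_packaging = 3, y_test = 3.
Shadow price of test = 3.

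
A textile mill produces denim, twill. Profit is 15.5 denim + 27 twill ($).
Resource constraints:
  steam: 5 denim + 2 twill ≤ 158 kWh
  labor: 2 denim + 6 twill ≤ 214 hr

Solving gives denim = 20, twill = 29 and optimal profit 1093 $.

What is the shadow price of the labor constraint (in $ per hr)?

4

At the optimum: steam uses 158 of 158 (binding); labor uses 214 of 214 (binding).
The binding rows give the dual system: 5·y_steam + 2·y_labor = 15.5 and 2·y_steam + 6·y_labor = 27.
→ y_steam = 1.5 and y_labor = 4.
Shadow price of labor = 4.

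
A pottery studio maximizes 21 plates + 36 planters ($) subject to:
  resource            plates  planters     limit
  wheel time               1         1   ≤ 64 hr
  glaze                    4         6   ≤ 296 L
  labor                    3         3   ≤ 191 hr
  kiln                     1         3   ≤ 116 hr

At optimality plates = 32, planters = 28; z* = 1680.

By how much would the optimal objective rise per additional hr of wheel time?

Check each constraint at x*: wheel time 60/64 (slack 4); glaze 296/296 (tight); labor 180/191 (slack 11); kiln 116/116 (tight).
By complementary slackness, y = 0 for the non-binding constraints.
Dual feasibility on the basic columns requires 4·y_glaze + 1·y_kiln = 21, 6·y_glaze + 3·y_kiln = 36.
→ y_glaze = 4.5 and y_kiln = 3.
Shadow price of wheel time = 0.

0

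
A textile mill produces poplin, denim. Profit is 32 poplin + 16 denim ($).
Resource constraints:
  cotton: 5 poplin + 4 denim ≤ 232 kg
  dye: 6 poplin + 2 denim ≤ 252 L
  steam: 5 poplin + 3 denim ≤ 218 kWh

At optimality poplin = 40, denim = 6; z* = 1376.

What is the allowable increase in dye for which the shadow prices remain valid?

9.6

Binding constraints: dye, steam. The basis is B = [[6,2],[5,3]] with det 8.
Per unit increase in dye, x* moves by d = (0.375, -0.625).
The basis stays optimal until denim reaches 0; allowable increase = 9.6 L.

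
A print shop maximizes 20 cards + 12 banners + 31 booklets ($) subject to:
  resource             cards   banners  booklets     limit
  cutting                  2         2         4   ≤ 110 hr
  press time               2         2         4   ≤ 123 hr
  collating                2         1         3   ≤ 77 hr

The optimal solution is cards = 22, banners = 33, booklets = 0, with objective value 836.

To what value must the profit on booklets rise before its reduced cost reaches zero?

At the optimum: cutting uses 110 of 110 (binding); press time uses 110 of 123 (slack = 13); collating uses 77 of 77 (binding).
Slack constraints have shadow price 0 (complementary slackness).
Dual feasibility on the basic columns requires 2·y_cutting + 2·y_collating = 20, 2·y_cutting + 1·y_collating = 12.
Solving: y_cutting = 2, y_collating = 8.
booklets enters the basis when its profit ≥ yᵀa₃ = 2·4 + 8·3 = 32.

32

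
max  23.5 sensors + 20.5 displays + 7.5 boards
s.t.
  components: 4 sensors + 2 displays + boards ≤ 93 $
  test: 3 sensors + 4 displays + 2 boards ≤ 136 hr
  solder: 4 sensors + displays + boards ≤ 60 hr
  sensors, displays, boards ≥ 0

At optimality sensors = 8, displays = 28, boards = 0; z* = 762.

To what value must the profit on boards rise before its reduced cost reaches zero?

At the optimum: components uses 88 of 93 (slack = 5); test uses 136 of 136 (binding); solder uses 60 of 60 (binding).
Since components is not tight, its dual is 0.
The binding rows give the dual system: 3·y_test + 4·y_solder = 23.5 and 4·y_test + 1·y_solder = 20.5.
→ y_test = 4.5 and y_solder = 2.5.
boards enters the basis when its profit ≥ yᵀa₃ = 4.5·2 + 2.5·1 = 11.5.

11.5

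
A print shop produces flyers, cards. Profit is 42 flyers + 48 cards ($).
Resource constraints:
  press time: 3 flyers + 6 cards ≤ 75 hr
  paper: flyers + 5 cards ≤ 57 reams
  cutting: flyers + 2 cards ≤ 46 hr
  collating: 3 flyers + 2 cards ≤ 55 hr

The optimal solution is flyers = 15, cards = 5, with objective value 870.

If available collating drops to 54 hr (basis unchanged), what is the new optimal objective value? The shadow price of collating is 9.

861

Δb = -1, so new z* = 870 + (9)·(-1) = 870 − 9 = 861.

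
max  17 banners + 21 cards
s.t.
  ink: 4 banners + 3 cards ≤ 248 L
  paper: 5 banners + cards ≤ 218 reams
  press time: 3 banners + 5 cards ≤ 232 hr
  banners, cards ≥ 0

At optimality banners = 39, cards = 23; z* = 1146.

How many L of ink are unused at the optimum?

23

ink used = 4·39 + 3·23 = 225; slack = 248 − 225 = 23.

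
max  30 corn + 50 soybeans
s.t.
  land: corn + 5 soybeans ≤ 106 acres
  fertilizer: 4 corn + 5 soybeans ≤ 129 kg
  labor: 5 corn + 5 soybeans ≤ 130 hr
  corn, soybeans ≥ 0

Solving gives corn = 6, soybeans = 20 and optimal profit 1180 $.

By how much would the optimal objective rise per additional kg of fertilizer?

Binding: land and labor. Non-binding: fertilizer (5 unused).
Since fertilizer is not tight, its dual is 0.
The binding rows give the dual system: 1·y_land + 5·y_labor = 30 and 5·y_land + 5·y_labor = 50.
Solving: y_land = 5, y_labor = 5.
Shadow price of fertilizer = 0.

0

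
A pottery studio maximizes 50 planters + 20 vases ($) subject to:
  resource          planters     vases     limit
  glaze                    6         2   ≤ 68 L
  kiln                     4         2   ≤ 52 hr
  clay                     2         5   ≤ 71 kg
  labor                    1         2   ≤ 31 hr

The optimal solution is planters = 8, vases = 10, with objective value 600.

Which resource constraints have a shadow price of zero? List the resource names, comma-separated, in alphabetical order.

glaze: 68/68 (binding)
kiln: 52/52 (binding)
clay: 66/71 (slack 5)
labor: 28/31 (slack 3)
By complementary slackness, a constraint with positive slack has shadow price 0 → clay, labor.

clay, labor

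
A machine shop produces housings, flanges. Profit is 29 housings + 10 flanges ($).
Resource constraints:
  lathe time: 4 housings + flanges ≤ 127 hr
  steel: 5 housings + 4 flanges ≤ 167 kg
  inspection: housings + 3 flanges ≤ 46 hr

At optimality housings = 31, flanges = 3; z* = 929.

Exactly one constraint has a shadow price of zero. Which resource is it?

lathe time: 127/127 (binding)
steel: 167/167 (binding)
inspection: 40/46 (slack 6)
By complementary slackness, a constraint with positive slack has shadow price 0 → inspection.

inspection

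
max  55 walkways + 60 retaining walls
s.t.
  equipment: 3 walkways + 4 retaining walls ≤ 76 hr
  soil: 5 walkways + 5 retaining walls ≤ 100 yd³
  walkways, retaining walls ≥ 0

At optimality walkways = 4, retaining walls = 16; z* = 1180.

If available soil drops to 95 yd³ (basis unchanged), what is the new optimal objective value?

Check each constraint at x*: equipment 76/76 (tight); soil 100/100 (tight).
From A_Bᵀ y = c: 3·y_equipment + 5·y_soil = 55; 4·y_equipment + 5·y_soil = 60.
This yields shadow prices y_equipment = 5, y_soil = 8.
Δz = y_soil·Δb = 8 × (-5) = -40, so new z* = 1180 − 40 = 1140.

1140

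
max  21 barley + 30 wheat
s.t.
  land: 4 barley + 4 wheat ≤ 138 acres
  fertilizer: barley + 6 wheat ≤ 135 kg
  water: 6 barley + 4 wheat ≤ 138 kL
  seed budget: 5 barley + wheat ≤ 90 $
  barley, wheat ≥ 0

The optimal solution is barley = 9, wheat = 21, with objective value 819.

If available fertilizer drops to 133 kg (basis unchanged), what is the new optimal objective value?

Check each constraint at x*: land 120/138 (slack 18); fertilizer 135/135 (tight); water 138/138 (tight); seed budget 66/90 (slack 24).
By complementary slackness, y = 0 for the non-binding constraints.
From A_Bᵀ y = c: 1·y_fertilizer + 6·y_water = 21; 6·y_fertilizer + 4·y_water = 30.
→ y_fertilizer = 3 and y_water = 3.
Δz = y_fertilizer·Δb = 3 × (-2) = -6, so new z* = 819 − 6 = 813.

813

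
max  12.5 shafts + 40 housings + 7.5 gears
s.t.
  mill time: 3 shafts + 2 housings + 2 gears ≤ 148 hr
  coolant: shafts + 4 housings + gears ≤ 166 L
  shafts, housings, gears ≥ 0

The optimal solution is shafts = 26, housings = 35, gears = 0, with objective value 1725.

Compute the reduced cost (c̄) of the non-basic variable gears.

Both mill time and coolant are binding at x*.
The binding rows give the dual system: 3·y_mill time + 1·y_coolant = 12.5 and 2·y_mill time + 4·y_coolant = 40.
→ y_mill time = 1 and y_coolant = 9.5.
Reduced cost of gears: c₃ − yᵀa₃ = 7.5 − (1·2 + 9.5·1) = 7.5 − 11.5 = -4.

-4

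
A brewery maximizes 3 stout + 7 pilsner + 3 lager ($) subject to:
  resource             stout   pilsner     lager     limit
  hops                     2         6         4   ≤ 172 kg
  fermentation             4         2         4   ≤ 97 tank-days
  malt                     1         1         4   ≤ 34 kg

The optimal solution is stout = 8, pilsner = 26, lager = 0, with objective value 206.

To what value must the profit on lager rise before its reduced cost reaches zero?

Binding: hops and malt. Non-binding: fermentation (13 unused).
By complementary slackness, y = 0 for the non-binding constraint.
The binding rows give the dual system: 2·y_hops + 1·y_malt = 3 and 6·y_hops + 1·y_malt = 7.
→ y_hops = 1 and y_malt = 1.
lager enters the basis when its profit ≥ yᵀa₃ = 1·4 + 1·4 = 8.

8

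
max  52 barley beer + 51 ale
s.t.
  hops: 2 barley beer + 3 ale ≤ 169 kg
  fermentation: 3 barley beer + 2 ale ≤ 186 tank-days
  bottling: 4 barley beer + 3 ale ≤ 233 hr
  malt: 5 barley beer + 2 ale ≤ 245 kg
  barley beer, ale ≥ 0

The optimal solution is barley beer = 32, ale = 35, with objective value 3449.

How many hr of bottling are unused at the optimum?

bottling used = 4·32 + 3·35 = 233; slack = 233 − 233 = 0.

0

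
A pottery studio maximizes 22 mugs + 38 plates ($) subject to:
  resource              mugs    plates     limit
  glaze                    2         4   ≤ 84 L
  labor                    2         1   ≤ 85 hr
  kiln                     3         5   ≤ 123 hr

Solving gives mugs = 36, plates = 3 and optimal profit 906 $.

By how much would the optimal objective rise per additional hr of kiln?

6

Check each constraint at x*: glaze 84/84 (tight); labor 75/85 (slack 10); kiln 123/123 (tight).
Since labor is not tight, its dual is 0.
Dual feasibility on the basic columns requires 2·y_glaze + 3·y_kiln = 22, 4·y_glaze + 5·y_kiln = 38.
This yields shadow prices y_glaze = 2, y_kiln = 6.
Shadow price of kiln = 6.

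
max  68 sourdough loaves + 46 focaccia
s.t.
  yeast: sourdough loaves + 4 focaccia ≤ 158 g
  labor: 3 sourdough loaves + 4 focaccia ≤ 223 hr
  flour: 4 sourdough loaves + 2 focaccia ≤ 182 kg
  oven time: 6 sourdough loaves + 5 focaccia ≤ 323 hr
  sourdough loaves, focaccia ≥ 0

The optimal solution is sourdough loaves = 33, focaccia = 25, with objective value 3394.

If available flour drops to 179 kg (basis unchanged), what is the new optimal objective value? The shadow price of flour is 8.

Δb = -3, so new z* = 3394 + (8)·(-3) = 3394 − 24 = 3370.

3370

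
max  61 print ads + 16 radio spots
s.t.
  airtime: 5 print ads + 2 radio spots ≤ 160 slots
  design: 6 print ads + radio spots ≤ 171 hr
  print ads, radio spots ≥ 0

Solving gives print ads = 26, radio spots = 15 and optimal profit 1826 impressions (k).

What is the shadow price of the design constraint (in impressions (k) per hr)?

6

At the optimum: airtime uses 160 of 160 (binding); design uses 171 of 171 (binding).
The binding rows give the dual system: 5·y_airtime + 6·y_design = 61 and 2·y_airtime + 1·y_design = 16.
Solving: y_airtime = 5, y_design = 6.
Shadow price of design = 6.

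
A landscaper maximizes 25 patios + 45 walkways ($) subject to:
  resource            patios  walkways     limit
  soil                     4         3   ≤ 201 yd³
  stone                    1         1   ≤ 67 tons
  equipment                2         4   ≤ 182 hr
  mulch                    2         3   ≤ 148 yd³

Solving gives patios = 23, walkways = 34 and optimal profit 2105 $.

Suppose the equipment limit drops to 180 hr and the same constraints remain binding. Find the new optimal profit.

Check each constraint at x*: soil 194/201 (slack 7); stone 57/67 (slack 10); equipment 182/182 (tight); mulch 148/148 (tight).
By complementary slackness, y = 0 for the non-binding constraints.
Dual feasibility on the basic columns requires 2·y_equipment + 2·y_mulch = 25, 4·y_equipment + 3·y_mulch = 45.
Solving: y_equipment = 7.5, y_mulch = 5.
Δz = y_equipment·Δb = 7.5 × (-2) = -15, so new z* = 2105 − 15 = 2090.

2090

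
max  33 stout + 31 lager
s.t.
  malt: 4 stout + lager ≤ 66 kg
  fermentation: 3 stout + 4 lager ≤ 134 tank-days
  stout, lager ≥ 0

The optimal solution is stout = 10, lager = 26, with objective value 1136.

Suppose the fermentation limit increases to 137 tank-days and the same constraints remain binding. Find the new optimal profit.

1157

Check each constraint at x*: malt 66/66 (tight); fermentation 134/134 (tight).
Dual feasibility on the basic columns requires 4·y_malt + 3·y_fermentation = 33, 1·y_malt + 4·y_fermentation = 31.
→ y_malt = 3 and y_fermentation = 7.
Δz = y_fermentation·Δb = 7 × (3) = 21, so new z* = 1136 + 21 = 1157.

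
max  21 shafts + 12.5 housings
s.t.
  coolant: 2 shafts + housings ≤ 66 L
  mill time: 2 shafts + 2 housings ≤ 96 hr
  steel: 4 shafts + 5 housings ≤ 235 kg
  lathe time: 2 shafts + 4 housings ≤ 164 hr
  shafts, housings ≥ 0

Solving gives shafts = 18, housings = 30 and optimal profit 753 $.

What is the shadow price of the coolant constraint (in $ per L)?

8.5

At the optimum: coolant uses 66 of 66 (binding); mill time uses 96 of 96 (binding); steel uses 222 of 235 (slack = 13); lathe time uses 156 of 164 (slack = 8).
Since steel, lathe time are not tight, their duals are 0.
The binding rows give the dual system: 2·y_coolant + 2·y_mill time = 21 and 1·y_coolant + 2·y_mill time = 12.5.
This yields shadow prices y_coolant = 8.5, y_mill time = 2.
Shadow price of coolant = 8.5.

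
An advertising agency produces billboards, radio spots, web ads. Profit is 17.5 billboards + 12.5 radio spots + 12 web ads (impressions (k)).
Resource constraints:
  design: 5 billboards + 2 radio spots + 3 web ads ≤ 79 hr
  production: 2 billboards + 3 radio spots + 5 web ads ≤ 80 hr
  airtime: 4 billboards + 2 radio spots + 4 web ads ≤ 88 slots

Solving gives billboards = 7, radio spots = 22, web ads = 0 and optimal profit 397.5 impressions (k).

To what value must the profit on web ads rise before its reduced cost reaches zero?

Binding: design and production. Non-binding: airtime (16 unused).
By complementary slackness, y = 0 for the non-binding constraint.
Dual feasibility on the basic columns requires 5·y_design + 2·y_production = 17.5, 2·y_design + 3·y_production = 12.5.
This yields shadow prices y_design = 2.5, y_production = 2.5.
web ads enters the basis when its profit ≥ yᵀa₃ = 2.5·3 + 2.5·5 = 20.

20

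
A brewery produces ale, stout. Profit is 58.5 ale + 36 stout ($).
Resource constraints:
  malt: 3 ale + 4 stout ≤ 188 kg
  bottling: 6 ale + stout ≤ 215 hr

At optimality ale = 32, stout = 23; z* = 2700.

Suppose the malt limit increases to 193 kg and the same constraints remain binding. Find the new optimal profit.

Check each constraint at x*: malt 188/188 (tight); bottling 215/215 (tight).
Dual feasibility on the basic columns requires 3·y_malt + 6·y_bottling = 58.5, 4·y_malt + 1·y_bottling = 36.
This yields shadow prices y_malt = 7.5, y_bottling = 6.
Δz = y_malt·Δb = 7.5 × (5) = 37.5, so new z* = 2700 + 37.5 = 2737.5.

2737.5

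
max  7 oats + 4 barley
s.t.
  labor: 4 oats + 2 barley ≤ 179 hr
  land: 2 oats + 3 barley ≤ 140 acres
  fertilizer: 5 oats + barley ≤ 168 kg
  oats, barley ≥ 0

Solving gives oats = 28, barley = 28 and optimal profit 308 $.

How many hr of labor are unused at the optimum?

11

labor used = 4·28 + 2·28 = 168; slack = 179 − 168 = 11.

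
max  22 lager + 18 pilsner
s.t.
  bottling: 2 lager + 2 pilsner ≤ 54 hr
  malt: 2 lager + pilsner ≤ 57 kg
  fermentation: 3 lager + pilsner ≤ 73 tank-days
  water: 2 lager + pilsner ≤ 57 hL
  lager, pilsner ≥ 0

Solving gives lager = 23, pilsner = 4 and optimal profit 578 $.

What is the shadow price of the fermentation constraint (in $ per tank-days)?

Binding: bottling and fermentation. Non-binding: malt (7 unused), water (7 unused).
By complementary slackness, y = 0 for the non-binding constraints.
From A_Bᵀ y = c: 2·y_bottling + 3·y_fermentation = 22; 2·y_bottling + 1·y_fermentation = 18.
→ y_bottling = 8 and y_fermentation = 2.
Shadow price of fermentation = 2.

2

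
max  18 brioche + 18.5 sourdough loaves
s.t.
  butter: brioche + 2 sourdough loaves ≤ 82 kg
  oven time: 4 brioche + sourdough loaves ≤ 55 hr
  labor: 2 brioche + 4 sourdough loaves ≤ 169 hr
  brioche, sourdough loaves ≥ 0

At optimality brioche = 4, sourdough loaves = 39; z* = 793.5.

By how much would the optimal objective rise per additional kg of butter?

Binding: butter and oven time. Non-binding: labor (5 unused).
By complementary slackness, y = 0 for the non-binding constraint.
The binding rows give the dual system: 1·y_butter + 4·y_oven time = 18 and 2·y_butter + 1·y_oven time = 18.5.
→ y_butter = 8 and y_oven time = 2.5.
Shadow price of butter = 8.

8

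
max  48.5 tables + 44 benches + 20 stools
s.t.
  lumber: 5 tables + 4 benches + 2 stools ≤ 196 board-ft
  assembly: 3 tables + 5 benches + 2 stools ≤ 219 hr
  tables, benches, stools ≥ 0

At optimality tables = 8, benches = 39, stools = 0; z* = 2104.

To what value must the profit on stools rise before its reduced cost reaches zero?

21

Check each constraint at x*: lumber 196/196 (tight); assembly 219/219 (tight).
From A_Bᵀ y = c: 5·y_lumber + 3·y_assembly = 48.5; 4·y_lumber + 5·y_assembly = 44.
This yields shadow prices y_lumber = 8.5, y_assembly = 2.
stools enters the basis when its profit ≥ yᵀa₃ = 8.5·2 + 2·2 = 21.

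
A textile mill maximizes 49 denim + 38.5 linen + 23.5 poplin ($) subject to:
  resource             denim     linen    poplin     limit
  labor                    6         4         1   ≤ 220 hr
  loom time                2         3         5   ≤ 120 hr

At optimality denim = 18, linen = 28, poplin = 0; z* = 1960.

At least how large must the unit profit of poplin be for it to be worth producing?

24.5

At the optimum: labor uses 220 of 220 (binding); loom time uses 120 of 120 (binding).
Dual feasibility on the basic columns requires 6·y_labor + 2·y_loom time = 49, 4·y_labor + 3·y_loom time = 38.5.
Solving: y_labor = 7, y_loom time = 3.5.
poplin enters the basis when its profit ≥ yᵀa₃ = 7·1 + 3.5·5 = 24.5.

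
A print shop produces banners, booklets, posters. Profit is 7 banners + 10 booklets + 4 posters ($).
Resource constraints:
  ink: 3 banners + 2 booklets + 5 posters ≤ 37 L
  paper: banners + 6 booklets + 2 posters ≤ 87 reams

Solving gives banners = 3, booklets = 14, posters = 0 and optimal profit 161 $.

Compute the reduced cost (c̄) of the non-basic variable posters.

At the optimum: ink uses 37 of 37 (binding); paper uses 87 of 87 (binding).
The binding rows give the dual system: 3·y_ink + 1·y_paper = 7 and 2·y_ink + 6·y_paper = 10.
Solving: y_ink = 2, y_paper = 1.
Reduced cost of posters: c₃ − yᵀa₃ = 4 − (2·5 + 1·2) = 4 − 12 = -8.

-8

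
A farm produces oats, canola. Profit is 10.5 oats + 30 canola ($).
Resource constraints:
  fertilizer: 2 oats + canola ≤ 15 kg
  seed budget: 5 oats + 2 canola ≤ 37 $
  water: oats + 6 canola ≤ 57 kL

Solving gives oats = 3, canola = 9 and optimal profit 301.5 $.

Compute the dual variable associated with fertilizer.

At the optimum: fertilizer uses 15 of 15 (binding); seed budget uses 33 of 37 (slack = 4); water uses 57 of 57 (binding).
Slack constraints have shadow price 0 (complementary slackness).
From A_Bᵀ y = c: 2·y_fertilizer + 1·y_water = 10.5; 1·y_fertilizer + 6·y_water = 30.
Solving: y_fertilizer = 3, y_water = 4.5.
Shadow price of fertilizer = 3.

3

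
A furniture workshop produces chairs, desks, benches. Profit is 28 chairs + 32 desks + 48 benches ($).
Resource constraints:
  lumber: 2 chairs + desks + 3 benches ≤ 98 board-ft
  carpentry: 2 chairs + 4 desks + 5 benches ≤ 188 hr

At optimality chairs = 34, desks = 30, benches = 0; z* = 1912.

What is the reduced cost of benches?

Check each constraint at x*: lumber 98/98 (tight); carpentry 188/188 (tight).
From A_Bᵀ y = c: 2·y_lumber + 2·y_carpentry = 28; 1·y_lumber + 4·y_carpentry = 32.
This yields shadow prices y_lumber = 8, y_carpentry = 6.
Reduced cost of benches: c₃ − yᵀa₃ = 48 − (8·3 + 6·5) = 48 − 54 = -6.

-6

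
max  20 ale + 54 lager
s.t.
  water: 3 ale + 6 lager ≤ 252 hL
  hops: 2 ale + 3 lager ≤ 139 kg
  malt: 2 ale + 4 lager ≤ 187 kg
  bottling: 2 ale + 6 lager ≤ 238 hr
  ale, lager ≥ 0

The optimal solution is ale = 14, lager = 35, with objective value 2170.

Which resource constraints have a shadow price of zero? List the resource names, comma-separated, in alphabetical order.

hops, malt

water: 252/252 (binding)
hops: 133/139 (slack 6)
malt: 168/187 (slack 19)
bottling: 238/238 (binding)
By complementary slackness, a constraint with positive slack has shadow price 0 → hops, malt.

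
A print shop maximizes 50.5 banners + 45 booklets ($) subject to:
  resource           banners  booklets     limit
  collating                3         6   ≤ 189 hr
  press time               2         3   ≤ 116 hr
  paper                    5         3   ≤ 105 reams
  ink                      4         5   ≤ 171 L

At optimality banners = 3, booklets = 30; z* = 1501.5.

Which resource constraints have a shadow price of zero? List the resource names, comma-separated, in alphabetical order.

ink, press time

collating: 189/189 (binding)
press time: 96/116 (slack 20)
paper: 105/105 (binding)
ink: 162/171 (slack 9)
By complementary slackness, a constraint with positive slack has shadow price 0 → ink, press time.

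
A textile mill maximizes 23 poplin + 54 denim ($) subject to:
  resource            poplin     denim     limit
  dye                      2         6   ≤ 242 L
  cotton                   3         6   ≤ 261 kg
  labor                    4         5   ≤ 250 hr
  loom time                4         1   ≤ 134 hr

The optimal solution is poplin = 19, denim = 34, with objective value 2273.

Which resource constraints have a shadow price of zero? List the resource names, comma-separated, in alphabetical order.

dye: 242/242 (binding)
cotton: 261/261 (binding)
labor: 246/250 (slack 4)
loom time: 110/134 (slack 24)
By complementary slackness, a constraint with positive slack has shadow price 0 → labor, loom time.

labor, loom time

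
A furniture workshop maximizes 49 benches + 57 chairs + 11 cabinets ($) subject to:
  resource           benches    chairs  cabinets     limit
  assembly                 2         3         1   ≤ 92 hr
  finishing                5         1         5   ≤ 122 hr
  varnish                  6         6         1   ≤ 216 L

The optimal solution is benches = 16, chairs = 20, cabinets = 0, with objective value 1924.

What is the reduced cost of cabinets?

-2.5

Binding: assembly and varnish. Non-binding: finishing (22 unused).
Since finishing is not tight, its dual is 0.
The binding rows give the dual system: 2·y_assembly + 6·y_varnish = 49 and 3·y_assembly + 6·y_varnish = 57.
→ y_assembly = 8 and y_varnish = 5.5.
Reduced cost of cabinets: c₃ − yᵀa₃ = 11 − (8·1 + 5.5·1) = 11 − 13.5 = -2.5.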